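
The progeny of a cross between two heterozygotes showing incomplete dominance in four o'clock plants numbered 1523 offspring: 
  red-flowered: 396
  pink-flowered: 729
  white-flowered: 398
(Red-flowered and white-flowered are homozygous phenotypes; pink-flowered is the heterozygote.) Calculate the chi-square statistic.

2.779

With incomplete dominance, a heterozygote × heterozygote cross gives a 1:2:1 phenotypic ratio.
Total ratio parts = 4. Expected numbers out of 1523:
  red-flowered: 1523 × 1/4 = 380.75
  pink-flowered: 1523 × 2/4 = 761.5
  white-flowered: 1523 × 1/4 = 380.75
χ² = Σ (O − E)² / E
  red-flowered: (396 − 380.75)² / 380.75 = 0.6108
  pink-flowered: (729 − 761.5)² / 761.5 = 1.3871
  white-flowered: (398 − 380.75)² / 380.75 = 0.7815
χ² = 0.6108 + 1.3871 + 0.7815 = 2.7794 ≈ 2.779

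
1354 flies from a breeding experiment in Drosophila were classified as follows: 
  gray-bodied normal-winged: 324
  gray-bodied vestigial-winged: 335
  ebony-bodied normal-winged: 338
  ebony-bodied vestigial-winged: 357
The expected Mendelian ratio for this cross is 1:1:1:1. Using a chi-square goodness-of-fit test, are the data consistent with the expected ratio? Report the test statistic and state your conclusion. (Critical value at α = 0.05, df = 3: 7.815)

Under the 1:1:1:1 hypothesis (Σ ratio = 4, N = 1354):
  gray-bodied normal-winged: 1354 × 1/4 = 338.5
  gray-bodied vestigial-winged: 1354 × 1/4 = 338.5
  ebony-bodied normal-winged: 1354 × 1/4 = 338.5
  ebony-bodied vestigial-winged: 1354 × 1/4 = 338.5
χ² = Σ (O − E)² / E
  gray-bodied normal-winged: (324 − 338.5)² / 338.5 = 0.6211
  gray-bodied vestigial-winged: (335 − 338.5)² / 338.5 = 0.0362
  ebony-bodied normal-winged: (338 − 338.5)² / 338.5 = 0.0007
  ebony-bodied vestigial-winged: (357 − 338.5)² / 338.5 = 1.0111
χ² = 0.6211 + 0.0362 + 0.0007 + 1.0111 = 1.6691 ≈ 1.669
Degrees of freedom = 4 − 1 = 3; critical value at α = 0.05 is 7.815.
Since 1.669 < 7.815, we fail to reject the null hypothesis — the data are consistent with the 1:1:1:1 ratio.

1.669; consistent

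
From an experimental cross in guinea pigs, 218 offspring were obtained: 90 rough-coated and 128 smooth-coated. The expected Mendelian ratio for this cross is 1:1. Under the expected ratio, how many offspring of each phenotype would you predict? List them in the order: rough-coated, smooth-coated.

The 1:1 ratio has 2 parts, so with N = 218 the expected counts are:
  rough-coated: 218 × 1/2 = 109
  smooth-coated: 218 × 1/2 = 109

109, 109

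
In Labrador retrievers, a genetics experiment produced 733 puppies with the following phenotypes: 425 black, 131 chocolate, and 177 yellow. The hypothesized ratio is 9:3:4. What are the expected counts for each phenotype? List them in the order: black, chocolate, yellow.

412.3125, 137.4375, 183.25

Expected counts for N = 733 under a 9:3:4 ratio (total parts = 16):
  black: 733 × 9/16 = 412.3125
  chocolate: 733 × 3/16 = 137.4375
  yellow: 733 × 4/16 = 183.25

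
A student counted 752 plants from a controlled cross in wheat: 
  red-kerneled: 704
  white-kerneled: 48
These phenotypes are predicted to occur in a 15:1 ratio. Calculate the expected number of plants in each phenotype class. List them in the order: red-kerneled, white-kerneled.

705, 47

Expected counts for N = 752 under a 15:1 ratio (total parts = 16):
  red-kerneled: 752 × 15/16 = 705
  white-kerneled: 752 × 1/16 = 47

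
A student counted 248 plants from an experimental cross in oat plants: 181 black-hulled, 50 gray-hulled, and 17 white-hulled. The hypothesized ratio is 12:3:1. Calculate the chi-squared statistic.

0.543

Expected counts for N = 248 under a 12:3:1 ratio (total parts = 16):
  black-hulled: 248 × 12/16 = 186
  gray-hulled: 248 × 3/16 = 46.5
  white-hulled: 248 × 1/16 = 15.5
χ² = Σ (O − E)² / E
  black-hulled: (181 − 186)² / 186 = 0.1344
  gray-hulled: (50 − 46.5)² / 46.5 = 0.2634
  white-hulled: (17 − 15.5)² / 15.5 = 0.1452
χ² = 0.1344 + 0.2634 + 0.1452 = 0.543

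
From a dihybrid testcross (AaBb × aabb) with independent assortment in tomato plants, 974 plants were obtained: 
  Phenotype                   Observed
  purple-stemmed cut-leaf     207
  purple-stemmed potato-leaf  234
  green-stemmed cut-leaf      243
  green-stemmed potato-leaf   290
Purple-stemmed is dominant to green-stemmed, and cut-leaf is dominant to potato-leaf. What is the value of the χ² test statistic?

A dihybrid testcross with independent assortment gives a 1:1:1:1 ratio.
The 1:1:1:1 ratio has 4 parts, so with N = 974 the expected counts are:
  purple-stemmed cut-leaf: 974 × 1/4 = 243.5
  purple-stemmed potato-leaf: 974 × 1/4 = 243.5
  green-stemmed cut-leaf: 974 × 1/4 = 243.5
  green-stemmed potato-leaf: 974 × 1/4 = 243.5
χ² = Σ (O − E)² / E
  purple-stemmed cut-leaf: (207 − 243.5)² / 243.5 = 5.4713
  purple-stemmed potato-leaf: (234 − 243.5)² / 243.5 = 0.3706
  green-stemmed cut-leaf: (243 − 243.5)² / 243.5 = 0.0010
  green-stemmed potato-leaf: (290 − 243.5)² / 243.5 = 8.8799
χ² = 5.4713 + 0.3706 + 0.0010 + 8.8799 = 14.7228 ≈ 14.723

14.723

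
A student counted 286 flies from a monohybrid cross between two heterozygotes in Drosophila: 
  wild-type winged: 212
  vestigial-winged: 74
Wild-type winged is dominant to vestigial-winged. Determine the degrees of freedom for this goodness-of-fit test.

1

For a monohybrid cross between heterozygotes with complete dominance, the expected phenotypic ratio is 3:1.
A goodness-of-fit test with 2 phenotype classes has df = 2 − 1 = 1.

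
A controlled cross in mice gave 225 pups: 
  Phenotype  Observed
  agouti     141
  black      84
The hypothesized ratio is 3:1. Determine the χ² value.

18.253

The 3:1 ratio has 4 parts, so with N = 225 the expected counts are:
  agouti: 225 × 3/4 = 168.75
  black: 225 × 1/4 = 56.25
χ² = Σ (O − E)² / E
  agouti: (141 − 168.75)² / 168.75 = 4.5633
  black: (84 − 56.25)² / 56.25 = 13.6900
χ² = 4.5633 + 13.6900 = 18.2533 ≈ 18.253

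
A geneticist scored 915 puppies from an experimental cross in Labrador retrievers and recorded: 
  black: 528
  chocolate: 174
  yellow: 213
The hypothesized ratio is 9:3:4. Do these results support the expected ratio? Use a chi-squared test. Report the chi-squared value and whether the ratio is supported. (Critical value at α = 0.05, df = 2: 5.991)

1.463; consistent

Total ratio parts = 16. Expected numbers out of 915:
  black: 915 × 9/16 = 514.6875
  chocolate: 915 × 3/16 = 171.5625
  yellow: 915 × 4/16 = 228.75
χ² = Σ (O − E)² / E
  black: (528 − 514.6875)² / 514.6875 = 0.3443
  chocolate: (174 − 171.5625)² / 171.5625 = 0.0346
  yellow: (213 − 228.75)² / 228.75 = 1.0844
χ² = 0.3443 + 0.0346 + 1.0844 = 1.4633 ≈ 1.463
Degrees of freedom = 3 − 1 = 2; critical value at α = 0.05 is 5.991.
Since 1.463 < 5.991, we fail to reject the null hypothesis — the data are consistent with the 9:3:4 ratio.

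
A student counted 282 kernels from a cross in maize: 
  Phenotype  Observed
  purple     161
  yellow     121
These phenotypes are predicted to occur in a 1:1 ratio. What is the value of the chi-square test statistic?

Total ratio parts = 2. Expected numbers out of 282:
  purple: 282 × 1/2 = 141
  yellow: 282 × 1/2 = 141
χ² = Σ (O − E)² / E
  purple: (161 − 141)² / 141 = 2.8369
  yellow: (121 − 141)² / 141 = 2.8369
χ² = 2.8369 + 2.8369 = 5.6738 ≈ 5.674

5.674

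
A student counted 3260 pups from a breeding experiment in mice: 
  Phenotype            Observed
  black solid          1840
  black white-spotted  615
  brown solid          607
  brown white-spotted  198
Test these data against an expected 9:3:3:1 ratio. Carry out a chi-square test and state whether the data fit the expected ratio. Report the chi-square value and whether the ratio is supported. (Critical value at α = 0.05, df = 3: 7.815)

Expected counts for N = 3260 under a 9:3:3:1 ratio (total parts = 16):
  black solid: 3260 × 9/16 = 1833.75
  black white-spotted: 3260 × 3/16 = 611.25
  brown solid: 3260 × 3/16 = 611.25
  brown white-spotted: 3260 × 1/16 = 203.75
χ² = Σ (O − E)² / E
  black solid: (1840 − 1833.75)² / 1833.75 = 0.0213
  black white-spotted: (615 − 611.25)² / 611.25 = 0.0230
  brown solid: (607 − 611.25)² / 611.25 = 0.0296
  brown white-spotted: (198 − 203.75)² / 203.75 = 0.1623
χ² = 0.0213 + 0.0230 + 0.0296 + 0.1623 = 0.2362 ≈ 0.236
Degrees of freedom = 4 − 1 = 3; critical value at α = 0.05 is 7.815.
Since 0.236 < 7.815, we fail to reject the null hypothesis — the data are consistent with the 9:3:3:1 ratio.

0.236; consistent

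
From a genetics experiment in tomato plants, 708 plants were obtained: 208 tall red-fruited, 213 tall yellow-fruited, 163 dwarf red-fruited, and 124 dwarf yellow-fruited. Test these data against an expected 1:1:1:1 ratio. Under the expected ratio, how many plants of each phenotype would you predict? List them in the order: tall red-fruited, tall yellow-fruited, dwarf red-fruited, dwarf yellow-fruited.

177, 177, 177, 177

Total ratio parts = 4. Expected numbers out of 708:
  tall red-fruited: 708 × 1/4 = 177
  tall yellow-fruited: 708 × 1/4 = 177
  dwarf red-fruited: 708 × 1/4 = 177
  dwarf yellow-fruited: 708 × 1/4 = 177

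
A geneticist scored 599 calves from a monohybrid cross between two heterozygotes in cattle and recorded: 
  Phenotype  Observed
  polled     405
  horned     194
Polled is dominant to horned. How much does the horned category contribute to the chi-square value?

For a monohybrid cross between heterozygotes with complete dominance, the expected phenotypic ratio is 3:1.
Under the 3:1 hypothesis (Σ ratio = 4, N = 599):
  polled: 599 × 3/4 = 449.25
  horned: 599 × 1/4 = 149.75
Contribution of horned: (194 − 149.75)² / 149.75 = 13.0755

13.076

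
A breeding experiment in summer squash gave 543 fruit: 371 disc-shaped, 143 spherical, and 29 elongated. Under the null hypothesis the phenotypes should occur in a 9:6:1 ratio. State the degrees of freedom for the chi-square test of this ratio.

A goodness-of-fit test with 3 phenotype classes has df = 3 − 1 = 2.

2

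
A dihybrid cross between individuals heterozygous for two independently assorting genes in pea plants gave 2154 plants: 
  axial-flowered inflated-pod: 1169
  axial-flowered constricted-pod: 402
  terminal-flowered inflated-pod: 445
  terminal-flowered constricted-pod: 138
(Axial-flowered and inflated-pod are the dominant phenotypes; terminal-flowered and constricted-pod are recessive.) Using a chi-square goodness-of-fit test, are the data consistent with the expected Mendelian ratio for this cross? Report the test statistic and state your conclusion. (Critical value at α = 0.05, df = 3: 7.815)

5.780; consistent

A dihybrid F₂ with independent assortment and complete dominance at both loci gives a 9:3:3:1 phenotypic ratio.
Total ratio parts = 16. Expected numbers out of 2154:
  axial-flowered inflated-pod: 2154 × 9/16 = 1211.625
  axial-flowered constricted-pod: 2154 × 3/16 = 403.875
  terminal-flowered inflated-pod: 2154 × 3/16 = 403.875
  terminal-flowered constricted-pod: 2154 × 1/16 = 134.625
χ² = Σ (O − E)² / E
  axial-flowered inflated-pod: (1169 − 1211.625)² / 1211.625 = 1.4995
  axial-flowered constricted-pod: (402 − 403.875)² / 403.875 = 0.0087
  terminal-flowered inflated-pod: (445 − 403.875)² / 403.875 = 4.1876
  terminal-flowered constricted-pod: (138 − 134.625)² / 134.625 = 0.0846
χ² = 1.4995 + 0.0087 + 4.1876 + 0.0846 = 5.7804 ≈ 5.780
Degrees of freedom = 4 − 1 = 3; critical value at α = 0.05 is 7.815.
Since 5.780 < 7.815, we fail to reject the null hypothesis — the data are consistent with the 9:3:3:1 ratio.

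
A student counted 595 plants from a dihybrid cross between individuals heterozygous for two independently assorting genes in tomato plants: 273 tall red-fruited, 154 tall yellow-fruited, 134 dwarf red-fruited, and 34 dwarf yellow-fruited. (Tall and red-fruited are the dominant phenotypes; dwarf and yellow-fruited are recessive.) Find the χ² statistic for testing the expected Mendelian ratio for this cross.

A dihybrid F₂ with independent assortment and complete dominance at both loci gives a 9:3:3:1 phenotypic ratio.
Under the 9:3:3:1 hypothesis (Σ ratio = 16, N = 595):
  tall red-fruited: 595 × 9/16 = 334.6875
  tall yellow-fruited: 595 × 3/16 = 111.5625
  dwarf red-fruited: 595 × 3/16 = 111.5625
  dwarf yellow-fruited: 595 × 1/16 = 37.1875
χ² = Σ (O − E)² / E
  tall red-fruited: (273 − 334.6875)² / 334.6875 = 11.3699
  tall yellow-fruited: (154 − 111.5625)² / 111.5625 = 16.1429
  dwarf red-fruited: (134 − 111.5625)² / 111.5625 = 4.5126
  dwarf yellow-fruited: (34 − 37.1875)² / 37.1875 = 0.2732
χ² = 11.3699 + 16.1429 + 4.5126 + 0.2732 = 32.2986 ≈ 32.299

32.299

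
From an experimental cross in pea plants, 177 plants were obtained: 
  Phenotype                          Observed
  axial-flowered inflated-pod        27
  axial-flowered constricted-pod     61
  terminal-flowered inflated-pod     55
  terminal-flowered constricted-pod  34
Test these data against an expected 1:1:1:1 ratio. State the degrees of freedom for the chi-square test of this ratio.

A goodness-of-fit test with 4 phenotype classes has df = 4 − 1 = 3.

3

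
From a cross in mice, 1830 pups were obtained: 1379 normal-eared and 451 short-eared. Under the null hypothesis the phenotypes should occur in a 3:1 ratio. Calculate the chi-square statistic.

Under the 3:1 hypothesis (Σ ratio = 4, N = 1830):
  normal-eared: 1830 × 3/4 = 1372.5
  short-eared: 1830 × 1/4 = 457.5
χ² = Σ (O − E)² / E
  normal-eared: (1379 − 1372.5)² / 1372.5 = 0.0308
  short-eared: (451 − 457.5)² / 457.5 = 0.0923
χ² = 0.0308 + 0.0923 = 0.1231 ≈ 0.123

0.123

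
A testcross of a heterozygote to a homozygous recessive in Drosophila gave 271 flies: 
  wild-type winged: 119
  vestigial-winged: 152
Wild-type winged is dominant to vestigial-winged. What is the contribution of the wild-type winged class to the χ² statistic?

2.009

A testcross of a heterozygote (Aa × aa) gives a 1:1 phenotypic ratio.
Expected counts for N = 271 under a 1:1 ratio (total parts = 2):
  wild-type winged: 271 × 1/2 = 135.5
  vestigial-winged: 271 × 1/2 = 135.5
Contribution of wild-type winged: (119 − 135.5)² / 135.5 = 2.0092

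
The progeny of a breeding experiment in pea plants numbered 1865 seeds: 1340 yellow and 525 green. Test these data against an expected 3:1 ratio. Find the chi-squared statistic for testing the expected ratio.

9.870

The 3:1 ratio has 4 parts, so with N = 1865 the expected counts are:
  yellow: 1865 × 3/4 = 1398.75
  green: 1865 × 1/4 = 466.25
χ² = Σ (O − E)² / E
  yellow: (1340 − 1398.75)² / 1398.75 = 2.4676
  green: (525 − 466.25)² / 466.25 = 7.4028
χ² = 2.4676 + 7.4028 = 9.8704 ≈ 9.870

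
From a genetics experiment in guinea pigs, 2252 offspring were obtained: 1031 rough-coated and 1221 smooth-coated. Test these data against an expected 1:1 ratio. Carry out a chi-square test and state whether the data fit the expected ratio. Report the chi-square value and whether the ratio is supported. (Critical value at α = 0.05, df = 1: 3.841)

Total ratio parts = 2. Expected numbers out of 2252:
  rough-coated: 2252 × 1/2 = 1126
  smooth-coated: 2252 × 1/2 = 1126
χ² = Σ (O − E)² / E
  rough-coated: (1031 − 1126)² / 1126 = 8.0151
  smooth-coated: (1221 − 1126)² / 1126 = 8.0151
χ² = 8.0151 + 8.0151 = 16.0302 ≈ 16.030
Degrees of freedom = 2 − 1 = 1; critical value at α = 0.05 is 3.841.
Since 16.030 > 3.841, we reject the null hypothesis — the data do not fit the 1:1 ratio.

16.030; not consistent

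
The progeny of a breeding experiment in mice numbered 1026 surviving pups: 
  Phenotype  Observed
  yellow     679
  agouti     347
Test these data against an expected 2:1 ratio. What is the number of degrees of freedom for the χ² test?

1

A goodness-of-fit test with 2 phenotype classes has df = 2 − 1 = 1.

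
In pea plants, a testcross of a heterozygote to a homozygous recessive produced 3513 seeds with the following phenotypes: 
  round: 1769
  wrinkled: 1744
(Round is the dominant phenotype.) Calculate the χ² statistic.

0.178

A testcross of a heterozygote (Aa × aa) gives a 1:1 phenotypic ratio.
The 1:1 ratio has 2 parts, so with N = 3513 the expected counts are:
  round: 3513 × 1/2 = 1756.5
  wrinkled: 3513 × 1/2 = 1756.5
χ² = Σ (O − E)² / E
  round: (1769 − 1756.5)² / 1756.5 = 0.0890
  wrinkled: (1744 − 1756.5)² / 1756.5 = 0.0890
χ² = 0.0890 + 0.0890 = 0.178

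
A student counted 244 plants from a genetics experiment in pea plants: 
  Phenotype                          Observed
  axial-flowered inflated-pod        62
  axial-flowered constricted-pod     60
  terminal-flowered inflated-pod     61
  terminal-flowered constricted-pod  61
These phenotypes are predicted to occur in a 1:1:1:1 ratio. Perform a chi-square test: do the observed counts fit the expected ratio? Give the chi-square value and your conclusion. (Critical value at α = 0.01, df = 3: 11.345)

0.033; consistent

Expected counts for N = 244 under a 1:1:1:1 ratio (total parts = 4):
  axial-flowered inflated-pod: 244 × 1/4 = 61
  axial-flowered constricted-pod: 244 × 1/4 = 61
  terminal-flowered inflated-pod: 244 × 1/4 = 61
  terminal-flowered constricted-pod: 244 × 1/4 = 61
χ² = Σ (O − E)² / E
  axial-flowered inflated-pod: (62 − 61)² / 61 = 0.0164
  axial-flowered constricted-pod: (60 − 61)² / 61 = 0.0164
  terminal-flowered inflated-pod: (61 − 61)² / 61 = 0.0000
  terminal-flowered constricted-pod: (61 − 61)² / 61 = 0.0000
χ² = 0.0164 + 0.0164 + 0.0000 + 0.0000 = 0.0328 ≈ 0.033
Degrees of freedom = 4 − 1 = 3; critical value at α = 0.01 is 11.345.
Since 0.033 < 11.345, we fail to reject the null hypothesis — the data are consistent with the 1:1:1:1 ratio.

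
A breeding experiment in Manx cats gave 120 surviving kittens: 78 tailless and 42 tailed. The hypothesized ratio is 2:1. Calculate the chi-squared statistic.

Under the 2:1 hypothesis (Σ ratio = 3, N = 120):
  tailless: 120 × 2/3 = 80
  tailed: 120 × 1/3 = 40
χ² = Σ (O − E)² / E
  tailless: (78 − 80)² / 80 = 0.0500
  tailed: (42 − 40)² / 40 = 0.1000
χ² = 0.0500 + 0.1000 = 0.150

0.150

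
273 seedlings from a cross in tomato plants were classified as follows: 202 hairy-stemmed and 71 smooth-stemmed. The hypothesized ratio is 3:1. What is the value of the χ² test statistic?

0.148

Under the 3:1 hypothesis (Σ ratio = 4, N = 273):
  hairy-stemmed: 273 × 3/4 = 204.75
  smooth-stemmed: 273 × 1/4 = 68.25
χ² = Σ (O − E)² / E
  hairy-stemmed: (202 − 204.75)² / 204.75 = 0.0369
  smooth-stemmed: (71 − 68.25)² / 68.25 = 0.1108
χ² = 0.0369 + 0.1108 = 0.1477 ≈ 0.148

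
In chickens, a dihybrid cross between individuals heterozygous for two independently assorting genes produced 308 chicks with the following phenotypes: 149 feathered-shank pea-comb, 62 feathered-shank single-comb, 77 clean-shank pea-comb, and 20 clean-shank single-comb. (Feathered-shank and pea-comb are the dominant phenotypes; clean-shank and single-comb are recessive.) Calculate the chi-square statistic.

10.153

A dihybrid F₂ with independent assortment and complete dominance at both loci gives a 9:3:3:1 phenotypic ratio.
Under the 9:3:3:1 hypothesis (Σ ratio = 16, N = 308):
  feathered-shank pea-comb: 308 × 9/16 = 173.25
  feathered-shank single-comb: 308 × 3/16 = 57.75
  clean-shank pea-comb: 308 × 3/16 = 57.75
  clean-shank single-comb: 308 × 1/16 = 19.25
χ² = Σ (O − E)² / E
  feathered-shank pea-comb: (149 − 173.25)² / 173.25 = 3.3943
  feathered-shank single-comb: (62 − 57.75)² / 57.75 = 0.3128
  clean-shank pea-comb: (77 − 57.75)² / 57.75 = 6.4167
  clean-shank single-comb: (20 − 19.25)² / 19.25 = 0.0292
χ² = 3.3943 + 0.3128 + 6.4167 + 0.0292 = 10.153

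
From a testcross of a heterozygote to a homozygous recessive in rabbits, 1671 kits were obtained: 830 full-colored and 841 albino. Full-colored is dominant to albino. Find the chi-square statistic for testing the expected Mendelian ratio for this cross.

0.072

A testcross of a heterozygote (Aa × aa) gives a 1:1 phenotypic ratio.
Under the 1:1 hypothesis (Σ ratio = 2, N = 1671):
  full-colored: 1671 × 1/2 = 835.5
  albino: 1671 × 1/2 = 835.5
χ² = Σ (O − E)² / E
  full-colored: (830 − 835.5)² / 835.5 = 0.0362
  albino: (841 − 835.5)² / 835.5 = 0.0362
χ² = 0.0362 + 0.0362 = 0.0724 ≈ 0.072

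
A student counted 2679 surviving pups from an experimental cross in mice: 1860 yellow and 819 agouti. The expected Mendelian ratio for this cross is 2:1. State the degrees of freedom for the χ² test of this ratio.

1

A goodness-of-fit test with 2 phenotype classes has df = 2 − 1 = 1.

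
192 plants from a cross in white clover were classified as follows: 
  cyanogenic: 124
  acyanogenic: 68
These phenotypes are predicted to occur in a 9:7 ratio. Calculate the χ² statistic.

The 9:7 ratio has 16 parts, so with N = 192 the expected counts are:
  cyanogenic: 192 × 9/16 = 108
  acyanogenic: 192 × 7/16 = 84
χ² = Σ (O − E)² / E
  cyanogenic: (124 − 108)² / 108 = 2.3704
  acyanogenic: (68 − 84)² / 84 = 3.0476
χ² = 2.3704 + 3.0476 = 5.418

5.418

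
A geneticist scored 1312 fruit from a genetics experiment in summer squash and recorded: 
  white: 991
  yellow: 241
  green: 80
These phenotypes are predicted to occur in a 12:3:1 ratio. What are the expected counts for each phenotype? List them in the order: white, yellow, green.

984, 246, 82

The 12:3:1 ratio has 16 parts, so with N = 1312 the expected counts are:
  white: 1312 × 12/16 = 984
  yellow: 1312 × 3/16 = 246
  green: 1312 × 1/16 = 82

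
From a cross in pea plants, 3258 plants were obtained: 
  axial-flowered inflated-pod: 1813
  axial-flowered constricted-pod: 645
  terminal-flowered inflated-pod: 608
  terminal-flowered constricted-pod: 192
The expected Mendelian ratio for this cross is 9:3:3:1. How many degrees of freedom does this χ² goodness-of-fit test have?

A goodness-of-fit test with 4 phenotype classes has df = 4 − 1 = 3.

3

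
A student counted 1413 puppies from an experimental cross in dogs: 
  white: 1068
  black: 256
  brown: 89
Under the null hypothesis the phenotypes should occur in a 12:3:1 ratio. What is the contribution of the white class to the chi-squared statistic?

0.064

Total ratio parts = 16. Expected numbers out of 1413:
  white: 1413 × 12/16 = 1059.75
  black: 1413 × 3/16 = 264.9375
  brown: 1413 × 1/16 = 88.3125
Contribution of white: (1068 − 1059.75)² / 1059.75 = 0.0642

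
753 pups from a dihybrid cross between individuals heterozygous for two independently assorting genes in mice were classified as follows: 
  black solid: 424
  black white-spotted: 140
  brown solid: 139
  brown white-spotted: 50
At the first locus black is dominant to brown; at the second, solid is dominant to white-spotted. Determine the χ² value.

0.228

A dihybrid F₂ with independent assortment and complete dominance at both loci gives a 9:3:3:1 phenotypic ratio.
Expected counts for N = 753 under a 9:3:3:1 ratio (total parts = 16):
  black solid: 753 × 9/16 = 423.5625
  black white-spotted: 753 × 3/16 = 141.1875
  brown solid: 753 × 3/16 = 141.1875
  brown white-spotted: 753 × 1/16 = 47.0625
χ² = Σ (O − E)² / E
  black solid: (424 − 423.5625)² / 423.5625 = 0.0005
  black white-spotted: (140 − 141.1875)² / 141.1875 = 0.0100
  brown solid: (139 − 141.1875)² / 141.1875 = 0.0339
  brown white-spotted: (50 − 47.0625)² / 47.0625 = 0.1833
χ² = 0.0005 + 0.0100 + 0.0339 + 0.1833 = 0.2277 ≈ 0.228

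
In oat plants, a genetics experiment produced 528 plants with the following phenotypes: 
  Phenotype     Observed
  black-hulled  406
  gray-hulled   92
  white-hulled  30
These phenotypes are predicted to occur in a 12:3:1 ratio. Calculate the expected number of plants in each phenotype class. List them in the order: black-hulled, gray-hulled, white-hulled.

396, 99, 33

The 12:3:1 ratio has 16 parts, so with N = 528 the expected counts are:
  black-hulled: 528 × 12/16 = 396
  gray-hulled: 528 × 3/16 = 99
  white-hulled: 528 × 1/16 = 33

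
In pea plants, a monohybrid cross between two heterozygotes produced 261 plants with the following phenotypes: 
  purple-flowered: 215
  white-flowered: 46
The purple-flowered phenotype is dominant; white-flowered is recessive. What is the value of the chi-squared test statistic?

7.572

For a monohybrid cross between heterozygotes with complete dominance, the expected phenotypic ratio is 3:1.
Total ratio parts = 4. Expected numbers out of 261:
  purple-flowered: 261 × 3/4 = 195.75
  white-flowered: 261 × 1/4 = 65.25
χ² = Σ (O − E)² / E
  purple-flowered: (215 − 195.75)² / 195.75 = 1.8930
  white-flowered: (46 − 65.25)² / 65.25 = 5.6791
χ² = 1.8930 + 5.6791 = 7.5721 ≈ 7.572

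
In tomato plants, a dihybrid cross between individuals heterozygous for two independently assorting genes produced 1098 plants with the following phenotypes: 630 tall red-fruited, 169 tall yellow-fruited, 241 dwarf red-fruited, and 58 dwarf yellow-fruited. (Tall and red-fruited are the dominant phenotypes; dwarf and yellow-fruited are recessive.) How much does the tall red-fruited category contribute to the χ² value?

A dihybrid F₂ with independent assortment and complete dominance at both loci gives a 9:3:3:1 phenotypic ratio.
The 9:3:3:1 ratio has 16 parts, so with N = 1098 the expected counts are:
  tall red-fruited: 1098 × 9/16 = 617.625
  tall yellow-fruited: 1098 × 3/16 = 205.875
  dwarf red-fruited: 1098 × 3/16 = 205.875
  dwarf yellow-fruited: 1098 × 1/16 = 68.625
Contribution of tall red-fruited: (630 − 617.625)² / 617.625 = 0.2480

0.248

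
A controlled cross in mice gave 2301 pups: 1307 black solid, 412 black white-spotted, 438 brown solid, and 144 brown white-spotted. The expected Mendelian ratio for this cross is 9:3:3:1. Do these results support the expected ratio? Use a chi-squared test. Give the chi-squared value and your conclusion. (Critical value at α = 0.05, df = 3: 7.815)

Total ratio parts = 16. Expected numbers out of 2301:
  black solid: 2301 × 9/16 = 1294.3125
  black white-spotted: 2301 × 3/16 = 431.4375
  brown solid: 2301 × 3/16 = 431.4375
  brown white-spotted: 2301 × 1/16 = 143.8125
χ² = Σ (O − E)² / E
  black solid: (1307 − 1294.3125)² / 1294.3125 = 0.1244
  black white-spotted: (412 − 431.4375)² / 431.4375 = 0.8757
  brown solid: (438 − 431.4375)² / 431.4375 = 0.0998
  brown white-spotted: (144 − 143.8125)² / 143.8125 = 0.0002
χ² = 0.1244 + 0.8757 + 0.0998 + 0.0002 = 1.1001 ≈ 1.100
Degrees of freedom = 4 − 1 = 3; critical value at α = 0.05 is 7.815.
Since 1.100 < 7.815, we fail to reject the null hypothesis — the data are consistent with the 9:3:3:1 ratio.

1.100; consistent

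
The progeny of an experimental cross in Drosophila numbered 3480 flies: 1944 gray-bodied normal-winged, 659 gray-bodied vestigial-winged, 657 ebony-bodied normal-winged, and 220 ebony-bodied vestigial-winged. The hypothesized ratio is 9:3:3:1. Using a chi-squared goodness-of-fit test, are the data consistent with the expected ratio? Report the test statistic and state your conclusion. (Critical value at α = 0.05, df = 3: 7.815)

Total ratio parts = 16. Expected numbers out of 3480:
  gray-bodied normal-winged: 3480 × 9/16 = 1957.5
  gray-bodied vestigial-winged: 3480 × 3/16 = 652.5
  ebony-bodied normal-winged: 3480 × 3/16 = 652.5
  ebony-bodied vestigial-winged: 3480 × 1/16 = 217.5
χ² = Σ (O − E)² / E
  gray-bodied normal-winged: (1944 − 1957.5)² / 1957.5 = 0.0931
  gray-bodied vestigial-winged: (659 − 652.5)² / 652.5 = 0.0648
  ebony-bodied normal-winged: (657 − 652.5)² / 652.5 = 0.0310
  ebony-bodied vestigial-winged: (220 − 217.5)² / 217.5 = 0.0287
χ² = 0.0931 + 0.0648 + 0.0310 + 0.0287 = 0.2176 ≈ 0.218
Degrees of freedom = 4 − 1 = 3; critical value at α = 0.05 is 7.815.
Since 0.218 < 7.815, we fail to reject the null hypothesis — the data are consistent with the 9:3:3:1 ratio.

0.218; consistent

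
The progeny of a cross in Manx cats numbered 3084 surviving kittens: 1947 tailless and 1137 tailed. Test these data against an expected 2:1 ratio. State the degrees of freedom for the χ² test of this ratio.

1

A goodness-of-fit test with 2 phenotype classes has df = 2 − 1 = 1.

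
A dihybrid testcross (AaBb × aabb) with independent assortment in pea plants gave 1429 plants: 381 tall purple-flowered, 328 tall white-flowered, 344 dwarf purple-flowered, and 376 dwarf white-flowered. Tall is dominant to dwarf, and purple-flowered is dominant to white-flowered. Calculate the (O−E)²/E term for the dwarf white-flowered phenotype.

A dihybrid testcross with independent assortment gives a 1:1:1:1 ratio.
Under the 1:1:1:1 hypothesis (Σ ratio = 4, N = 1429):
  tall purple-flowered: 1429 × 1/4 = 357.25
  tall white-flowered: 1429 × 1/4 = 357.25
  dwarf purple-flowered: 1429 × 1/4 = 357.25
  dwarf white-flowered: 1429 × 1/4 = 357.25
Contribution of dwarf white-flowered: (376 − 357.25)² / 357.25 = 0.9841

0.984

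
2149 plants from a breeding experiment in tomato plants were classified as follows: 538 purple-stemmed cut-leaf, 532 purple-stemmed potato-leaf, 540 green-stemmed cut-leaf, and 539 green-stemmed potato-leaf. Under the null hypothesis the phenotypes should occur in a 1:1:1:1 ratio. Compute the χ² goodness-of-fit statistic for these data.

0.072

Expected counts for N = 2149 under a 1:1:1:1 ratio (total parts = 4):
  purple-stemmed cut-leaf: 2149 × 1/4 = 537.25
  purple-stemmed potato-leaf: 2149 × 1/4 = 537.25
  green-stemmed cut-leaf: 2149 × 1/4 = 537.25
  green-stemmed potato-leaf: 2149 × 1/4 = 537.25
χ² = Σ (O − E)² / E
  purple-stemmed cut-leaf: (538 − 537.25)² / 537.25 = 0.0010
  purple-stemmed potato-leaf: (532 − 537.25)² / 537.25 = 0.0513
  green-stemmed cut-leaf: (540 − 537.25)² / 537.25 = 0.0141
  green-stemmed potato-leaf: (539 − 537.25)² / 537.25 = 0.0057
χ² = 0.0010 + 0.0513 + 0.0141 + 0.0057 = 0.0721 ≈ 0.072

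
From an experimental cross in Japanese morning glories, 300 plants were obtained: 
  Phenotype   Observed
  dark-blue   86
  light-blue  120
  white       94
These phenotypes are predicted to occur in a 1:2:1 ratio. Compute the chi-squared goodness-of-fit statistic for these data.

12.427

Total ratio parts = 4. Expected numbers out of 300:
  dark-blue: 300 × 1/4 = 75
  light-blue: 300 × 2/4 = 150
  white: 300 × 1/4 = 75
χ² = Σ (O − E)² / E
  dark-blue: (86 − 75)² / 75 = 1.6133
  light-blue: (120 − 150)² / 150 = 6.0000
  white: (94 − 75)² / 75 = 4.8133
χ² = 1.6133 + 6.0000 + 4.8133 = 12.4266 ≈ 12.427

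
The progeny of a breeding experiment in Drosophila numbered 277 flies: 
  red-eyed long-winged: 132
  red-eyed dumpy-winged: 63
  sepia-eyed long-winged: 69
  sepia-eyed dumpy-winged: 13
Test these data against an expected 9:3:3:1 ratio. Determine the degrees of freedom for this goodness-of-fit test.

3

A goodness-of-fit test with 4 phenotype classes has df = 4 − 1 = 3.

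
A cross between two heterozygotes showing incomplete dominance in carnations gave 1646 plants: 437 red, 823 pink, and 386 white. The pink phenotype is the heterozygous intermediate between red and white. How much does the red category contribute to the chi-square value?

1.580

With incomplete dominance, a heterozygote × heterozygote cross gives a 1:2:1 phenotypic ratio.
Under the 1:2:1 hypothesis (Σ ratio = 4, N = 1646):
  red: 1646 × 1/4 = 411.5
  pink: 1646 × 2/4 = 823
  white: 1646 × 1/4 = 411.5
Contribution of red: (437 − 411.5)² / 411.5 = 1.5802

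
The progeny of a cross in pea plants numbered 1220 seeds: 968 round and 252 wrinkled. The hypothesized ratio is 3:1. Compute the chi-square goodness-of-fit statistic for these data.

12.280

Under the 3:1 hypothesis (Σ ratio = 4, N = 1220):
  round: 1220 × 3/4 = 915
  wrinkled: 1220 × 1/4 = 305
χ² = Σ (O − E)² / E
  round: (968 − 915)² / 915 = 3.0699
  wrinkled: (252 − 305)² / 305 = 9.2098
χ² = 3.0699 + 9.2098 = 12.2797 ≈ 12.280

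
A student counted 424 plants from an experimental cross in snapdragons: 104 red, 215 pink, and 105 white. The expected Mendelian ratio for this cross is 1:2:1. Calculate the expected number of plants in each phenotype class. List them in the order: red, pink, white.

106, 212, 106

Expected counts for N = 424 under a 1:2:1 ratio (total parts = 4):
  red: 424 × 1/4 = 106
  pink: 424 × 2/4 = 212
  white: 424 × 1/4 = 106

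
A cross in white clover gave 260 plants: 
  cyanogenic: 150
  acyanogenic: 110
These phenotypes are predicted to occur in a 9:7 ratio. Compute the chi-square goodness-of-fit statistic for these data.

The 9:7 ratio has 16 parts, so with N = 260 the expected counts are:
  cyanogenic: 260 × 9/16 = 146.25
  acyanogenic: 260 × 7/16 = 113.75
χ² = Σ (O − E)² / E
  cyanogenic: (150 − 146.25)² / 146.25 = 0.0962
  acyanogenic: (110 − 113.75)² / 113.75 = 0.1236
χ² = 0.0962 + 0.1236 = 0.2198 ≈ 0.220

0.220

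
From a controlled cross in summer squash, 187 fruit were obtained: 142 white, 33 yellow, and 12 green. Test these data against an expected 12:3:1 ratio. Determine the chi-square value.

Total ratio parts = 16. Expected numbers out of 187:
  white: 187 × 12/16 = 140.25
  yellow: 187 × 3/16 = 35.0625
  green: 187 × 1/16 = 11.6875
χ² = Σ (O − E)² / E
  white: (142 − 140.25)² / 140.25 = 0.0218
  yellow: (33 − 35.0625)² / 35.0625 = 0.1213
  green: (12 − 11.6875)² / 11.6875 = 0.0084
χ² = 0.0218 + 0.1213 + 0.0084 = 0.1515 ≈ 0.152

0.152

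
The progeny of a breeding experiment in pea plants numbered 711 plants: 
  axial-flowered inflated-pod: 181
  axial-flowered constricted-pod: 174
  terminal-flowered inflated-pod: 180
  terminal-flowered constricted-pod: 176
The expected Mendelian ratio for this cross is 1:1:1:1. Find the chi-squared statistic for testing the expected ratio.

0.184

Expected counts for N = 711 under a 1:1:1:1 ratio (total parts = 4):
  axial-flowered inflated-pod: 711 × 1/4 = 177.75
  axial-flowered constricted-pod: 711 × 1/4 = 177.75
  terminal-flowered inflated-pod: 711 × 1/4 = 177.75
  terminal-flowered constricted-pod: 711 × 1/4 = 177.75
χ² = Σ (O − E)² / E
  axial-flowered inflated-pod: (181 − 177.75)² / 177.75 = 0.0594
  axial-flowered constricted-pod: (174 − 177.75)² / 177.75 = 0.0791
  terminal-flowered inflated-pod: (180 − 177.75)² / 177.75 = 0.0285
  terminal-flowered constricted-pod: (176 − 177.75)² / 177.75 = 0.0172
χ² = 0.0594 + 0.0791 + 0.0285 + 0.0172 = 0.1842 ≈ 0.184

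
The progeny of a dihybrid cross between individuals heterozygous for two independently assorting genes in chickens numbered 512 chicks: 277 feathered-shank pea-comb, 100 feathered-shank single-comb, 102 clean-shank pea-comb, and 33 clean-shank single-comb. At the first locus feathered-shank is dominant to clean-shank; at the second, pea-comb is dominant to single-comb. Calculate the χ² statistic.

A dihybrid F₂ with independent assortment and complete dominance at both loci gives a 9:3:3:1 phenotypic ratio.
Under the 9:3:3:1 hypothesis (Σ ratio = 16, N = 512):
  feathered-shank pea-comb: 512 × 9/16 = 288
  feathered-shank single-comb: 512 × 3/16 = 96
  clean-shank pea-comb: 512 × 3/16 = 96
  clean-shank single-comb: 512 × 1/16 = 32
χ² = Σ (O − E)² / E
  feathered-shank pea-comb: (277 − 288)² / 288 = 0.4201
  feathered-shank single-comb: (100 − 96)² / 96 = 0.1667
  clean-shank pea-comb: (102 − 96)² / 96 = 0.3750
  clean-shank single-comb: (33 − 32)² / 32 = 0.0312
χ² = 0.4201 + 0.1667 + 0.3750 + 0.0312 = 0.993

0.993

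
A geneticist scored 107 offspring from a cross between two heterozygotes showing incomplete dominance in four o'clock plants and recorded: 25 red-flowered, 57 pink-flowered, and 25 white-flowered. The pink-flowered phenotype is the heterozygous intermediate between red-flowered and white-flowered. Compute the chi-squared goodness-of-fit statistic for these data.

With incomplete dominance, a heterozygote × heterozygote cross gives a 1:2:1 phenotypic ratio.
The 1:2:1 ratio has 4 parts, so with N = 107 the expected counts are:
  red-flowered: 107 × 1/4 = 26.75
  pink-flowered: 107 × 2/4 = 53.5
  white-flowered: 107 × 1/4 = 26.75
χ² = Σ (O − E)² / E
  red-flowered: (25 − 26.75)² / 26.75 = 0.1145
  pink-flowered: (57 − 53.5)² / 53.5 = 0.2290
  white-flowered: (25 − 26.75)² / 26.75 = 0.1145
χ² = 0.1145 + 0.2290 + 0.1145 = 0.458

0.458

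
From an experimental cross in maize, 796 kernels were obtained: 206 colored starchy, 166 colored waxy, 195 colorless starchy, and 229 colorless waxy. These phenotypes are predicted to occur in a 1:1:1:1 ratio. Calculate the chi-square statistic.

10.322

Total ratio parts = 4. Expected numbers out of 796:
  colored starchy: 796 × 1/4 = 199
  colored waxy: 796 × 1/4 = 199
  colorless starchy: 796 × 1/4 = 199
  colorless waxy: 796 × 1/4 = 199
χ² = Σ (O − E)² / E
  colored starchy: (206 − 199)² / 199 = 0.2462
  colored waxy: (166 − 199)² / 199 = 5.4724
  colorless starchy: (195 − 199)² / 199 = 0.0804
  colorless waxy: (229 − 199)² / 199 = 4.5226
χ² = 0.2462 + 5.4724 + 0.0804 + 4.5226 = 10.3216 ≈ 10.322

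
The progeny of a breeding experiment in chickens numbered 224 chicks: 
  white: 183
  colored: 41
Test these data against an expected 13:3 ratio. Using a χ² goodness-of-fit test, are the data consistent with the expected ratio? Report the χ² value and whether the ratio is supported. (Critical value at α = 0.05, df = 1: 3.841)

0.029; consistent

The 13:3 ratio has 16 parts, so with N = 224 the expected counts are:
  white: 224 × 13/16 = 182
  colored: 224 × 3/16 = 42
χ² = Σ (O − E)² / E
  white: (183 − 182)² / 182 = 0.0055
  colored: (41 − 42)² / 42 = 0.0238
χ² = 0.0055 + 0.0238 = 0.0293 ≈ 0.029
Degrees of freedom = 2 − 1 = 1; critical value at α = 0.05 is 3.841.
Since 0.029 < 3.841, we fail to reject the null hypothesis — the data are consistent with the 13:3 ratio.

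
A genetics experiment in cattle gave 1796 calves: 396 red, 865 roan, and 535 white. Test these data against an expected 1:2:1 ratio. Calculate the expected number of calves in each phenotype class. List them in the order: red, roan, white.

449, 898, 449

Expected counts for N = 1796 under a 1:2:1 ratio (total parts = 4):
  red: 1796 × 1/4 = 449
  roan: 1796 × 2/4 = 898
  white: 1796 × 1/4 = 449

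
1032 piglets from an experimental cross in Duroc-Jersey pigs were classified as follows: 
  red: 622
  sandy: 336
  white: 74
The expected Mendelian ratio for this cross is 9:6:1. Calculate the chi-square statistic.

Expected counts for N = 1032 under a 9:6:1 ratio (total parts = 16):
  red: 1032 × 9/16 = 580.5
  sandy: 1032 × 6/16 = 387
  white: 1032 × 1/16 = 64.5
χ² = Σ (O − E)² / E
  red: (622 − 580.5)² / 580.5 = 2.9668
  sandy: (336 − 387)² / 387 = 6.7209
  white: (74 − 64.5)² / 64.5 = 1.3992
χ² = 2.9668 + 6.7209 + 1.3992 = 11.0869 ≈ 11.087

11.087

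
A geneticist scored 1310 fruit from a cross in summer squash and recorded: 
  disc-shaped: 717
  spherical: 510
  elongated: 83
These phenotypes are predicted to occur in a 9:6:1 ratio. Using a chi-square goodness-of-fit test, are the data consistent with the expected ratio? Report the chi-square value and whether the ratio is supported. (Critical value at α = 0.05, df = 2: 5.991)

Expected counts for N = 1310 under a 9:6:1 ratio (total parts = 16):
  disc-shaped: 1310 × 9/16 = 736.875
  spherical: 1310 × 6/16 = 491.25
  elongated: 1310 × 1/16 = 81.875
χ² = Σ (O − E)² / E
  disc-shaped: (717 − 736.875)² / 736.875 = 0.5361
  spherical: (510 − 491.25)² / 491.25 = 0.7156
  elongated: (83 − 81.875)² / 81.875 = 0.0155
χ² = 0.5361 + 0.7156 + 0.0155 = 1.2672 ≈ 1.267
Degrees of freedom = 3 − 1 = 2; critical value at α = 0.05 is 5.991.
Since 1.267 < 5.991, we fail to reject the null hypothesis — the data are consistent with the 9:6:1 ratio.

1.267; consistent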